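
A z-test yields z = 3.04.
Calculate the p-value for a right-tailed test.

Answer: p-value ≈ 0.0012

Derivation:
For z = 3.04:
p = P(Z > 3.04) = 1 - Φ(3.04) = 0.0012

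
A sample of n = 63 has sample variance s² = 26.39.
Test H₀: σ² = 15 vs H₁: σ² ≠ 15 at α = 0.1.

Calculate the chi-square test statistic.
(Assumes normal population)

Answer: χ² = 109.0787, reject H₀

Derivation:
df = n - 1 = 62
χ² = (n-1)s²/σ₀² = 62×26.39/15 = 109.0787
Critical values: χ²_{0.95,62} = 44.889, χ²_{0.05,62} = 81.381
Rejection region: χ² < 44.889 or χ² > 81.381
Decision: reject H₀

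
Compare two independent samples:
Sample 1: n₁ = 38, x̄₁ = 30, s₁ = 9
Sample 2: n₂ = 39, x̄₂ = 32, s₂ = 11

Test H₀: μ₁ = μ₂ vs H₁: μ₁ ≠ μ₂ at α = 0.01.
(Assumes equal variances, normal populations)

Pooled variance: s²_p = [37×9² + 38×11²]/(75) = 101.2667
s_p = 10.0631
SE = s_p×√(1/n₁ + 1/n₂) = 10.0631×√(1/38 + 1/39) = 2.2938
t = (x̄₁ - x̄₂)/SE = (30 - 32)/2.2938 = -0.8719
df = 75, t-critical = ±2.643
Decision: fail to reject H₀

Answer: t = -0.8719, fail to reject H₀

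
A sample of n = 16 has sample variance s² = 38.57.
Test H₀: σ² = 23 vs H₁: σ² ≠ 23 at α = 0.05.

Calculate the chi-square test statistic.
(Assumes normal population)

Answer: χ² = 25.1543, fail to reject H₀

Derivation:
df = n - 1 = 15
χ² = (n-1)s²/σ₀² = 15×38.57/23 = 25.1543
Critical values: χ²_{0.975,15} = 6.262, χ²_{0.025,15} = 27.488
Rejection region: χ² < 6.262 or χ² > 27.488
Decision: fail to reject H₀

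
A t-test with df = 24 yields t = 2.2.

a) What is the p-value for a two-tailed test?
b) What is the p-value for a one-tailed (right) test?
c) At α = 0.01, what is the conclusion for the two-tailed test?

Answer: a) 0.0377, b) 0.0188, c) fail to reject H₀

Derivation:
Using t-distribution with df = 24:
a) Two-tailed: p = 2×P(T > 2.2) = 0.0377
b) One-tailed: p = P(T > 2.2) = 0.0188
c) 0.0377 ≥ 0.01, fail to reject H₀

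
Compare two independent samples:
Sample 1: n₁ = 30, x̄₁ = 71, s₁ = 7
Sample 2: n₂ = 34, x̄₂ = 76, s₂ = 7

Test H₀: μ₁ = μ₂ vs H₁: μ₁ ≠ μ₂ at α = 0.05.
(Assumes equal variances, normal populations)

Answer: t = -2.8516, reject H₀

Derivation:
Pooled variance: s²_p = [29×7² + 33×7²]/(62) = 49.0000
s_p = 7.0000
SE = s_p×√(1/n₁ + 1/n₂) = 7.0000×√(1/30 + 1/34) = 1.7534
t = (x̄₁ - x̄₂)/SE = (71 - 76)/1.7534 = -2.8516
df = 62, t-critical = ±1.999
Decision: reject H₀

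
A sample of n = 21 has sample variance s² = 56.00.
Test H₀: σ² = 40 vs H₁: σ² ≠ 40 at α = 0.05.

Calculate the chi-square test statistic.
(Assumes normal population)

df = n - 1 = 20
χ² = (n-1)s²/σ₀² = 20×56.00/40 = 28.0000
Critical values: χ²_{0.975,20} = 9.591, χ²_{0.025,20} = 34.170
Rejection region: χ² < 9.591 or χ² > 34.170
Decision: fail to reject H₀

Answer: χ² = 28.0000, fail to reject H₀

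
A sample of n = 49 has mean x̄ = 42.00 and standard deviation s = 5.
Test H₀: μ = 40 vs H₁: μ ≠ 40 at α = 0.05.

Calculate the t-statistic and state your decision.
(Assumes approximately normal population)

Answer: t = 2.7999, reject H₀

Derivation:
df = n - 1 = 48
SE = s/√n = 5/√49 = 0.7143
t = (x̄ - μ₀)/SE = (42.00 - 40)/0.7143 = 2.7999
Critical value: t_{0.025,48} = ±2.011
p-value ≈ 0.0073
Decision: reject H₀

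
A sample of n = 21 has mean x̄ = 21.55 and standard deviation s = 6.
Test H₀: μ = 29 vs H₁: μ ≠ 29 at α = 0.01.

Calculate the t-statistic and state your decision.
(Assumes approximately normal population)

df = n - 1 = 20
SE = s/√n = 6/√21 = 1.3093
t = (x̄ - μ₀)/SE = (21.55 - 29)/1.3093 = -5.6901
Critical value: t_{0.005,20} = ±2.845
p-value < 0.0001
Decision: reject H₀

Answer: t = -5.6901, reject H₀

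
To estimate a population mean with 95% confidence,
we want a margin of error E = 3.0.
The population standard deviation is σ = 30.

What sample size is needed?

z_0.025 = 1.960
n = (z×σ/E)² = (1.960×30/3.0)²
n = 384.1600
Round up: n = 385

Answer: n = 385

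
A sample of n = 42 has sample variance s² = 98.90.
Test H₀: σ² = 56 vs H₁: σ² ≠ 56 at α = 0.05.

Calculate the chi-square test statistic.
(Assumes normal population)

Answer: χ² = 72.4089, reject H₀

Derivation:
df = n - 1 = 41
χ² = (n-1)s²/σ₀² = 41×98.90/56 = 72.4089
Critical values: χ²_{0.975,41} = 25.215, χ²_{0.025,41} = 60.561
Rejection region: χ² < 25.215 or χ² > 60.561
Decision: reject H₀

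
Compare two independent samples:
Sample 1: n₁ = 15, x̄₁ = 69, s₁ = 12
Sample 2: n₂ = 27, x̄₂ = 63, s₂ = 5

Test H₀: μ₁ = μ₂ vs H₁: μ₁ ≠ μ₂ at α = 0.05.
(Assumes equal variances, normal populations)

Pooled variance: s²_p = [14×12² + 26×5²]/(40) = 66.6500
s_p = 8.1639
SE = s_p×√(1/n₁ + 1/n₂) = 8.1639×√(1/15 + 1/27) = 2.6290
t = (x̄₁ - x̄₂)/SE = (69 - 63)/2.6290 = 2.2822
df = 40, t-critical = ±2.021
Decision: reject H₀

Answer: t = 2.2822, reject H₀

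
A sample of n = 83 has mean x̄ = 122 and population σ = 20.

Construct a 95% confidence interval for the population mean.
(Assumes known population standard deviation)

Answer: (117.6972, 126.3028)

Derivation:
Confidence level: 95%, α = 0.05
z_0.025 = 1.960
SE = σ/√n = 20/√83 = 2.1953
Margin of error = 1.960 × 2.1953 = 4.3028
CI: x̄ ± margin = 122 ± 4.3028
CI: (117.6972, 126.3028)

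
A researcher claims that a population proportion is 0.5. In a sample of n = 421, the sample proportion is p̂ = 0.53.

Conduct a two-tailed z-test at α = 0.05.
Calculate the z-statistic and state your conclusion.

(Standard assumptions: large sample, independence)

Answer: z = 1.2311, fail to reject H₀

Derivation:
H₀: p = 0.5, H₁: p ≠ 0.5
Standard error: SE = √(p₀(1-p₀)/n) = √(0.5×0.5/421) = 0.024369
z-statistic: z = (p̂ - p₀)/SE = (0.53 - 0.5)/0.024369 = 1.2311
Critical value: z_0.025 = ±1.960
p-value = 0.2183
Decision: fail to reject H₀ at α = 0.05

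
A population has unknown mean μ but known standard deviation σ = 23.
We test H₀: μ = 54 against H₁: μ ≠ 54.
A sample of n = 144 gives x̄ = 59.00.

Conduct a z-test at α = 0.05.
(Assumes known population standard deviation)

Answer: z = 2.6087, reject H₀

Derivation:
Standard error: SE = σ/√n = 23/√144 = 1.9167
z-statistic: z = (x̄ - μ₀)/SE = (59.00 - 54)/1.9167 = 2.6087
Critical value: ±1.960
p-value = 0.0091
Decision: reject H₀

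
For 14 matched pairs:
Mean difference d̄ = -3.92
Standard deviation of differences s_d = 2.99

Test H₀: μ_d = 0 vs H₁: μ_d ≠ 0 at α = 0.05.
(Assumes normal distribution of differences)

Answer: t = -4.9055, reject H₀

Derivation:
df = n - 1 = 13
SE = s_d/√n = 2.99/√14 = 0.7991
t = d̄/SE = -3.92/0.7991 = -4.9055
Critical value: t_{0.025,13} = ±2.160
p-value ≈ 0.0003
Decision: reject H₀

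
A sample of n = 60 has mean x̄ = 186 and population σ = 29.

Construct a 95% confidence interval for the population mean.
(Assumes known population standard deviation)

Answer: (178.6620, 193.3380)

Derivation:
Confidence level: 95%, α = 0.05
z_0.025 = 1.960
SE = σ/√n = 29/√60 = 3.7439
Margin of error = 1.960 × 3.7439 = 7.3380
CI: x̄ ± margin = 186 ± 7.3380
CI: (178.6620, 193.3380)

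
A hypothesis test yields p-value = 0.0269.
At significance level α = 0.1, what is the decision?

Compare p-value to α:
0.0269 < 0.1
Decision: reject H₀

Answer: reject H₀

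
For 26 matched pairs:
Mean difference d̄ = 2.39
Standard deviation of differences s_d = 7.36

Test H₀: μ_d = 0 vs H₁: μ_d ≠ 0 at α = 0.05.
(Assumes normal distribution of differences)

Answer: t = 1.6558, fail to reject H₀

Derivation:
df = n - 1 = 25
SE = s_d/√n = 7.36/√26 = 1.4434
t = d̄/SE = 2.39/1.4434 = 1.6558
Critical value: t_{0.025,25} = ±2.060
p-value ≈ 0.1103
Decision: fail to reject H₀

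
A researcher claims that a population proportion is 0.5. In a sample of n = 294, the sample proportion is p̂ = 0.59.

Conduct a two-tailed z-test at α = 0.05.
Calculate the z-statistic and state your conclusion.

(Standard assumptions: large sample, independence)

Answer: z = 3.0863, reject H₀

Derivation:
H₀: p = 0.5, H₁: p ≠ 0.5
Standard error: SE = √(p₀(1-p₀)/n) = √(0.5×0.5/294) = 0.029161
z-statistic: z = (p̂ - p₀)/SE = (0.59 - 0.5)/0.029161 = 3.0863
Critical value: z_0.025 = ±1.960
p-value = 0.0020
Decision: reject H₀ at α = 0.05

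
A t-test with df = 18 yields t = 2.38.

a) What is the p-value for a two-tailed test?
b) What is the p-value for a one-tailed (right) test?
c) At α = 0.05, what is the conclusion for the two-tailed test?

Answer: a) 0.0286, b) 0.0143, c) reject H₀

Derivation:
Using t-distribution with df = 18:
a) Two-tailed: p = 2×P(T > 2.38) = 0.0286
b) One-tailed: p = P(T > 2.38) = 0.0143
c) 0.0286 < 0.05, reject H₀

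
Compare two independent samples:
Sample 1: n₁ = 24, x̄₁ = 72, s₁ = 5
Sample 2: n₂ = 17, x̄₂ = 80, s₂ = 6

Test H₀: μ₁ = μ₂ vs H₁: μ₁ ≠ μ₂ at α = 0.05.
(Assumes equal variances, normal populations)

Answer: t = -4.6455, reject H₀

Derivation:
Pooled variance: s²_p = [23×5² + 16×6²]/(39) = 29.5128
s_p = 5.4326
SE = s_p×√(1/n₁ + 1/n₂) = 5.4326×√(1/24 + 1/17) = 1.7221
t = (x̄₁ - x̄₂)/SE = (72 - 80)/1.7221 = -4.6455
df = 39, t-critical = ±2.023
Decision: reject H₀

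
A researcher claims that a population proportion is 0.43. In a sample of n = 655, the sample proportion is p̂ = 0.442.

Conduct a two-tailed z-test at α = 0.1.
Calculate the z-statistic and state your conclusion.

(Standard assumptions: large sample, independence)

Answer: z = 0.6203, fail to reject H₀

Derivation:
H₀: p = 0.43, H₁: p ≠ 0.43
Standard error: SE = √(p₀(1-p₀)/n) = √(0.43×0.57/655) = 0.019344
z-statistic: z = (p̂ - p₀)/SE = (0.442 - 0.43)/0.019344 = 0.6203
Critical value: z_0.05 = ±1.645
p-value = 0.5351
Decision: fail to reject H₀ at α = 0.1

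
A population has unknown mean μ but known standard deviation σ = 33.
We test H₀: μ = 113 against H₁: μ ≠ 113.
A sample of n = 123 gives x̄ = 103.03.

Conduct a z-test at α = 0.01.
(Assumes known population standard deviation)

Standard error: SE = σ/√n = 33/√123 = 2.9755
z-statistic: z = (x̄ - μ₀)/SE = (103.03 - 113)/2.9755 = -3.3507
Critical value: ±2.576
p-value = 0.0008
Decision: reject H₀

Answer: z = -3.3507, reject H₀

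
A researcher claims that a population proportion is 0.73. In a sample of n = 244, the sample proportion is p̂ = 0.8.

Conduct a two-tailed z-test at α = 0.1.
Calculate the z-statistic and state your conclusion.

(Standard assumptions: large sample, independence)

Answer: z = 2.4629, reject H₀

Derivation:
H₀: p = 0.73, H₁: p ≠ 0.73
Standard error: SE = √(p₀(1-p₀)/n) = √(0.73×0.27/244) = 0.028422
z-statistic: z = (p̂ - p₀)/SE = (0.8 - 0.73)/0.028422 = 2.4629
Critical value: z_0.05 = ±1.645
p-value = 0.0138
Decision: reject H₀ at α = 0.1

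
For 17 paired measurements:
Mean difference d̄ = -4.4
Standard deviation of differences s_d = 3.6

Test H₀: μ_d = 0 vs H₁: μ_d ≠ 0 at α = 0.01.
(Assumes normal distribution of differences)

Answer: t = -5.0395, reject H₀

Derivation:
df = n - 1 = 16
SE = s_d/√n = 3.6/√17 = 0.8731
t = d̄/SE = -4.4/0.8731 = -5.0395
Critical value: t_{0.005,16} = ±2.921
p-value ≈ 0.0001
Decision: reject H₀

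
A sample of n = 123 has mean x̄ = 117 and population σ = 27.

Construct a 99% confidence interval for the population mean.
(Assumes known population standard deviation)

Confidence level: 99%, α = 0.01
z_0.005 = 2.576
SE = σ/√n = 27/√123 = 2.4345
Margin of error = 2.576 × 2.4345 = 6.2713
CI: x̄ ± margin = 117 ± 6.2713
CI: (110.7287, 123.2713)

Answer: (110.7287, 123.2713)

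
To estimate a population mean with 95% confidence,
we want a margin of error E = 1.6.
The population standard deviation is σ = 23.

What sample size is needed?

Answer: n = 794

Derivation:
z_0.025 = 1.960
n = (z×σ/E)² = (1.960×23/1.6)²
n = 793.8306
Round up: n = 794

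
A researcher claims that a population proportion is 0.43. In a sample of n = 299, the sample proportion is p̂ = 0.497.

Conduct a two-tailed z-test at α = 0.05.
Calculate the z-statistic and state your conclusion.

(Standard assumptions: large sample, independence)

H₀: p = 0.43, H₁: p ≠ 0.43
Standard error: SE = √(p₀(1-p₀)/n) = √(0.43×0.57/299) = 0.028631
z-statistic: z = (p̂ - p₀)/SE = (0.497 - 0.43)/0.028631 = 2.3401
Critical value: z_0.025 = ±1.960
p-value = 0.0193
Decision: reject H₀ at α = 0.05

Answer: z = 2.3401, reject H₀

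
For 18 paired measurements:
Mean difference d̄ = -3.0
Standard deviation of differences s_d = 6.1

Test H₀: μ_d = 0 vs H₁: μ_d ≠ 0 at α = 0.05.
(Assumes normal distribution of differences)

df = n - 1 = 17
SE = s_d/√n = 6.1/√18 = 1.4378
t = d̄/SE = -3.0/1.4378 = -2.0865
Critical value: t_{0.025,17} = ±2.110
p-value ≈ 0.0523
Decision: fail to reject H₀

Answer: t = -2.0865, fail to reject H₀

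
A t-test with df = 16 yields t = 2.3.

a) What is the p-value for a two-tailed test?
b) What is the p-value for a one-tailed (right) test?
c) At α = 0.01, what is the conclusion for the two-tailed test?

Answer: a) 0.0352, b) 0.0176, c) fail to reject H₀

Derivation:
Using t-distribution with df = 16:
a) Two-tailed: p = 2×P(T > 2.3) = 0.0352
b) One-tailed: p = P(T > 2.3) = 0.0176
c) 0.0352 ≥ 0.01, fail to reject H₀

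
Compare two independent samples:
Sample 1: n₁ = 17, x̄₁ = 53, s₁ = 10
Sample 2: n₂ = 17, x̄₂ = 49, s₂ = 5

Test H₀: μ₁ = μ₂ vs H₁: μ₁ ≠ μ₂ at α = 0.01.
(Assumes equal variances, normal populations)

Answer: t = 1.4751, fail to reject H₀

Derivation:
Pooled variance: s²_p = [16×10² + 16×5²]/(32) = 62.5000
s_p = 7.9057
SE = s_p×√(1/n₁ + 1/n₂) = 7.9057×√(1/17 + 1/17) = 2.7116
t = (x̄₁ - x̄₂)/SE = (53 - 49)/2.7116 = 1.4751
df = 32, t-critical = ±2.738
Decision: fail to reject H₀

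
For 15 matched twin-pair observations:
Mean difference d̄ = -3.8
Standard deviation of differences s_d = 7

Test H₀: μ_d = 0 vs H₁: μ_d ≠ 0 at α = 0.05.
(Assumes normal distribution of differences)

df = n - 1 = 14
SE = s_d/√n = 7/√15 = 1.8074
t = d̄/SE = -3.8/1.8074 = -2.1025
Critical value: t_{0.025,14} = ±2.145
p-value ≈ 0.0541
Decision: fail to reject H₀

Answer: t = -2.1025, fail to reject H₀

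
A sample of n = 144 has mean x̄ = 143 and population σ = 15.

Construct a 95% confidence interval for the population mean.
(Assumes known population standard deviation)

Answer: (140.5500, 145.4500)

Derivation:
Confidence level: 95%, α = 0.05
z_0.025 = 1.960
SE = σ/√n = 15/√144 = 1.2500
Margin of error = 1.960 × 1.2500 = 2.4500
CI: x̄ ± margin = 143 ± 2.4500
CI: (140.5500, 145.4500)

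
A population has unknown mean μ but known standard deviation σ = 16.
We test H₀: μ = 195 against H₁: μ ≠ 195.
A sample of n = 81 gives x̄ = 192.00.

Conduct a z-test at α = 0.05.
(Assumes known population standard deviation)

Standard error: SE = σ/√n = 16/√81 = 1.7778
z-statistic: z = (x̄ - μ₀)/SE = (192.00 - 195)/1.7778 = -1.6875
Critical value: ±1.960
p-value = 0.0915
Decision: fail to reject H₀

Answer: z = -1.6875, fail to reject H₀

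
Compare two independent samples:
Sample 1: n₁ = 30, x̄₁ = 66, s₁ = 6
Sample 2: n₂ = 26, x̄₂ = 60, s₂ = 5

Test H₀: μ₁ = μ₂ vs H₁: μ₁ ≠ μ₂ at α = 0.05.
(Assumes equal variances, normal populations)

Answer: t = 4.0279, reject H₀

Derivation:
Pooled variance: s²_p = [29×6² + 25×5²]/(54) = 30.9074
s_p = 5.5594
SE = s_p×√(1/n₁ + 1/n₂) = 5.5594×√(1/30 + 1/26) = 1.4896
t = (x̄₁ - x̄₂)/SE = (66 - 60)/1.4896 = 4.0279
df = 54, t-critical = ±2.005
Decision: reject H₀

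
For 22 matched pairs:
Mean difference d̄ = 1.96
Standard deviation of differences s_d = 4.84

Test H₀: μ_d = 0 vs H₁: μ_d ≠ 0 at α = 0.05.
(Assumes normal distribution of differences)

Answer: t = 1.8994, fail to reject H₀

Derivation:
df = n - 1 = 21
SE = s_d/√n = 4.84/√22 = 1.0319
t = d̄/SE = 1.96/1.0319 = 1.8994
Critical value: t_{0.025,21} = ±2.080
p-value ≈ 0.0713
Decision: fail to reject H₀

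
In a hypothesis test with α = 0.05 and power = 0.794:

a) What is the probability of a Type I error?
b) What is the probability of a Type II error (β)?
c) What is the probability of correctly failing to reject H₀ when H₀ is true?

Answer: a) 0.05, b) 0.206, c) 0.95

Derivation:
a) Type I error probability = α = 0.05
b) Power = P(reject H₀ | H₁ true) = 1 - β = 0.794, so Type II error probability = β = 1 - Power = 0.206
c) P(fail to reject H₀ | H₀ true) = 1 - α = 0.95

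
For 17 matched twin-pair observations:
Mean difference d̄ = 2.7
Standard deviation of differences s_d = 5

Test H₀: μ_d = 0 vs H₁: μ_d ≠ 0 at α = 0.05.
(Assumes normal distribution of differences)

df = n - 1 = 16
SE = s_d/√n = 5/√17 = 1.2127
t = d̄/SE = 2.7/1.2127 = 2.2264
Critical value: t_{0.025,16} = ±2.120
p-value ≈ 0.0407
Decision: reject H₀

Answer: t = 2.2264, reject H₀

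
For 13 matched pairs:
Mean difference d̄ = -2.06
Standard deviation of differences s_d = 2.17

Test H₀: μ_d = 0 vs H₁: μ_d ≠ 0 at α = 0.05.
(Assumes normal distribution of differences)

Answer: t = -3.4231, reject H₀

Derivation:
df = n - 1 = 12
SE = s_d/√n = 2.17/√13 = 0.6018
t = d̄/SE = -2.06/0.6018 = -3.4231
Critical value: t_{0.025,12} = ±2.179
p-value ≈ 0.0050
Decision: reject H₀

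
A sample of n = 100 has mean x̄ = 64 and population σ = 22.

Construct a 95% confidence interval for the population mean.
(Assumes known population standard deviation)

Confidence level: 95%, α = 0.05
z_0.025 = 1.960
SE = σ/√n = 22/√100 = 2.2000
Margin of error = 1.960 × 2.2000 = 4.3120
CI: x̄ ± margin = 64 ± 4.3120
CI: (59.6880, 68.3120)

Answer: (59.6880, 68.3120)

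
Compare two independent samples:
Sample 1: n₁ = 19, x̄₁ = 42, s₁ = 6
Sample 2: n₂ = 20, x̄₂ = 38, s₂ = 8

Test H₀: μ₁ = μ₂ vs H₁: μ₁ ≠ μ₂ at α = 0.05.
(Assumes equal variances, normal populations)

Answer: t = 1.7591, fail to reject H₀

Derivation:
Pooled variance: s²_p = [18×6² + 19×8²]/(37) = 50.3784
s_p = 7.0978
SE = s_p×√(1/n₁ + 1/n₂) = 7.0978×√(1/19 + 1/20) = 2.2739
t = (x̄₁ - x̄₂)/SE = (42 - 38)/2.2739 = 1.7591
df = 37, t-critical = ±2.026
Decision: fail to reject H₀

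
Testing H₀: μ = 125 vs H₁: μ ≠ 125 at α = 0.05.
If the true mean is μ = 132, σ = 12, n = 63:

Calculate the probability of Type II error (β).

Answer: β ≈ 0.0038

Derivation:
SE = σ/√n = 12/√63 = 1.5119
Critical values: μ₀ ± z_0.025×SE = 125 ± 1.960×1.5119
Acceptance region: (122.0367, 127.9633)
Under H₁ (μ = 132): z_high = (127.9633 - 132)/1.5119 = -2.6700, z_low = (122.0367 - 132)/1.5119 = -6.5899
β = P(not reject | H₁) = Φ(-2.6700) - Φ(-6.5899) ≈ 0.0038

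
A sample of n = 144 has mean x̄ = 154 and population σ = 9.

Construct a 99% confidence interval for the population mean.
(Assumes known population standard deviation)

Confidence level: 99%, α = 0.01
z_0.005 = 2.576
SE = σ/√n = 9/√144 = 0.7500
Margin of error = 2.576 × 0.7500 = 1.9320
CI: x̄ ± margin = 154 ± 1.9320
CI: (152.0680, 155.9320)

Answer: (152.0680, 155.9320)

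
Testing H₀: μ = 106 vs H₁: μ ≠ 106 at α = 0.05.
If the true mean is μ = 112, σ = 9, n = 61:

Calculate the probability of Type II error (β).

Answer: β ≈ 0.0006

Derivation:
SE = σ/√n = 9/√61 = 1.1523
Critical values: μ₀ ± z_0.025×SE = 106 ± 1.960×1.1523
Acceptance region: (103.7415, 108.2585)
Under H₁ (μ = 112): z_high = (108.2585 - 112)/1.1523 = -3.2470, z_low = (103.7415 - 112)/1.1523 = -7.1670
β = P(not reject | H₁) = Φ(-3.2470) - Φ(-7.1670) ≈ 0.0006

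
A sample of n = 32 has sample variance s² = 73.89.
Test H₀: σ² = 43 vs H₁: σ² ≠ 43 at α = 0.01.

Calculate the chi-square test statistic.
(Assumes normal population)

Answer: χ² = 53.2695, fail to reject H₀

Derivation:
df = n - 1 = 31
χ² = (n-1)s²/σ₀² = 31×73.89/43 = 53.2695
Critical values: χ²_{0.995,31} = 14.458, χ²_{0.005,31} = 55.003
Rejection region: χ² < 14.458 or χ² > 55.003
Decision: fail to reject H₀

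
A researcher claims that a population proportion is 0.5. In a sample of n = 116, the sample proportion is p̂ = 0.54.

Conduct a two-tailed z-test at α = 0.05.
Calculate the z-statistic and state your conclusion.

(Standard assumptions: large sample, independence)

Answer: z = 0.8616, fail to reject H₀

Derivation:
H₀: p = 0.5, H₁: p ≠ 0.5
Standard error: SE = √(p₀(1-p₀)/n) = √(0.5×0.5/116) = 0.046424
z-statistic: z = (p̂ - p₀)/SE = (0.54 - 0.5)/0.046424 = 0.8616
Critical value: z_0.025 = ±1.960
p-value = 0.3889
Decision: fail to reject H₀ at α = 0.05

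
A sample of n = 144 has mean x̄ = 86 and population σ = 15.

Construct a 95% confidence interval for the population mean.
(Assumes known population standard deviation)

Confidence level: 95%, α = 0.05
z_0.025 = 1.960
SE = σ/√n = 15/√144 = 1.2500
Margin of error = 1.960 × 1.2500 = 2.4500
CI: x̄ ± margin = 86 ± 2.4500
CI: (83.5500, 88.4500)

Answer: (83.5500, 88.4500)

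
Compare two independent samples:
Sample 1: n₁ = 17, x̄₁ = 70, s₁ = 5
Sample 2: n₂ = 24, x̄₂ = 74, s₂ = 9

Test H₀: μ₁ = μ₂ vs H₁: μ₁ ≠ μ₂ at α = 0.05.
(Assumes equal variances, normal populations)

Pooled variance: s²_p = [16×5² + 23×9²]/(39) = 58.0256
s_p = 7.6175
SE = s_p×√(1/n₁ + 1/n₂) = 7.6175×√(1/17 + 1/24) = 2.4148
t = (x̄₁ - x̄₂)/SE = (70 - 74)/2.4148 = -1.6565
df = 39, t-critical = ±2.023
Decision: fail to reject H₀

Answer: t = -1.6565, fail to reject H₀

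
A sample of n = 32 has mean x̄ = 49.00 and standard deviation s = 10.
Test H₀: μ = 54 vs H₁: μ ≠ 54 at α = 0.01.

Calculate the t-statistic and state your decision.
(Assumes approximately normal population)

df = n - 1 = 31
SE = s/√n = 10/√32 = 1.7678
t = (x̄ - μ₀)/SE = (49.00 - 54)/1.7678 = -2.8284
Critical value: t_{0.005,31} = ±2.744
p-value ≈ 0.0081
Decision: reject H₀

Answer: t = -2.8284, reject H₀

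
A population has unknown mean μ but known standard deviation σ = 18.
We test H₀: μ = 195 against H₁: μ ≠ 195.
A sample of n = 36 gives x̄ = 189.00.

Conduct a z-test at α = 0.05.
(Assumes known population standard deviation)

Standard error: SE = σ/√n = 18/√36 = 3.0000
z-statistic: z = (x̄ - μ₀)/SE = (189.00 - 195)/3.0000 = -2.0000
Critical value: ±1.960
p-value = 0.0455
Decision: reject H₀

Answer: z = -2.0000, reject H₀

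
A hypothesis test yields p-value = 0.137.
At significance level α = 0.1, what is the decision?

Answer: fail to reject H₀

Derivation:
Compare p-value to α:
0.137 ≥ 0.1
Decision: fail to reject H₀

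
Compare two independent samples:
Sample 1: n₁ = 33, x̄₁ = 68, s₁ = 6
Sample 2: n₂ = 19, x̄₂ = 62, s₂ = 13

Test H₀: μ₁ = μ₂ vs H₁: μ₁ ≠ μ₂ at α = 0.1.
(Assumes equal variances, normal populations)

Answer: t = 2.2749, reject H₀

Derivation:
Pooled variance: s²_p = [32×6² + 18×13²]/(50) = 83.8800
s_p = 9.1586
SE = s_p×√(1/n₁ + 1/n₂) = 9.1586×√(1/33 + 1/19) = 2.6375
t = (x̄₁ - x̄₂)/SE = (68 - 62)/2.6375 = 2.2749
df = 50, t-critical = ±1.676
Decision: reject H₀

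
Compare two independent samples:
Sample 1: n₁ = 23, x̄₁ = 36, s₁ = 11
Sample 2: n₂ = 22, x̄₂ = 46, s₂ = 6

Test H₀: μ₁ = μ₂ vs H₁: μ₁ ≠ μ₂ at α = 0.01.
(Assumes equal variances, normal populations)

Pooled variance: s²_p = [22×11² + 21×6²]/(43) = 79.4884
s_p = 8.9156
SE = s_p×√(1/n₁ + 1/n₂) = 8.9156×√(1/23 + 1/22) = 2.6588
t = (x̄₁ - x̄₂)/SE = (36 - 46)/2.6588 = -3.7611
df = 43, t-critical = ±2.695
Decision: reject H₀

Answer: t = -3.7611, reject H₀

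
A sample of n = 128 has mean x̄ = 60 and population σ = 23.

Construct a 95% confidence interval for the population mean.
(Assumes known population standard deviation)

Answer: (56.0155, 63.9845)

Derivation:
Confidence level: 95%, α = 0.05
z_0.025 = 1.960
SE = σ/√n = 23/√128 = 2.0329
Margin of error = 1.960 × 2.0329 = 3.9845
CI: x̄ ± margin = 60 ± 3.9845
CI: (56.0155, 63.9845)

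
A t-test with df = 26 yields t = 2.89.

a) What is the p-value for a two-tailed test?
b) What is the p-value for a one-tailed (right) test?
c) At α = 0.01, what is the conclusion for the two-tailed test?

Answer: a) 0.0077, b) 0.0038, c) reject H₀

Derivation:
Using t-distribution with df = 26:
a) Two-tailed: p = 2×P(T > 2.89) = 0.0077
b) One-tailed: p = P(T > 2.89) = 0.0038
c) 0.0077 < 0.01, reject H₀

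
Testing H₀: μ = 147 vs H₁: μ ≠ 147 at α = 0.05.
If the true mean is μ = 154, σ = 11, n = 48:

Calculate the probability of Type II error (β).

SE = σ/√n = 11/√48 = 1.5877
Critical values: μ₀ ± z_0.025×SE = 147 ± 1.960×1.5877
Acceptance region: (143.8881, 150.1119)
Under H₁ (μ = 154): z_high = (150.1119 - 154)/1.5877 = -2.4489, z_low = (143.8881 - 154)/1.5877 = -6.3689
β = P(not reject | H₁) = Φ(-2.4489) - Φ(-6.3689) ≈ 0.0072

Answer: β ≈ 0.0072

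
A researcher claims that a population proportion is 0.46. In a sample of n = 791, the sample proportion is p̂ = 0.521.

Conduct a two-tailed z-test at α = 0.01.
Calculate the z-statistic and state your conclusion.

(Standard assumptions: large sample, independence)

H₀: p = 0.46, H₁: p ≠ 0.46
Standard error: SE = √(p₀(1-p₀)/n) = √(0.46×0.54/791) = 0.017721
z-statistic: z = (p̂ - p₀)/SE = (0.521 - 0.46)/0.017721 = 3.4422
Critical value: z_0.005 = ±2.576
p-value = 0.0006
Decision: reject H₀ at α = 0.01

Answer: z = 3.4422, reject H₀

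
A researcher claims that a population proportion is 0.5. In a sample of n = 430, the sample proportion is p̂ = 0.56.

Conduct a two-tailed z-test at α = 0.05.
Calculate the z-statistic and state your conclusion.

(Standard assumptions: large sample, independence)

H₀: p = 0.5, H₁: p ≠ 0.5
Standard error: SE = √(p₀(1-p₀)/n) = √(0.5×0.5/430) = 0.024112
z-statistic: z = (p̂ - p₀)/SE = (0.56 - 0.5)/0.024112 = 2.4884
Critical value: z_0.025 = ±1.960
p-value = 0.0128
Decision: reject H₀ at α = 0.05

Answer: z = 2.4884, reject H₀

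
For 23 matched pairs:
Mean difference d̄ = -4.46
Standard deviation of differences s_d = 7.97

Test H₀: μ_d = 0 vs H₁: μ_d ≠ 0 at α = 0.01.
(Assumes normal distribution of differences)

Answer: t = -2.6837, fail to reject H₀

Derivation:
df = n - 1 = 22
SE = s_d/√n = 7.97/√23 = 1.6619
t = d̄/SE = -4.46/1.6619 = -2.6837
Critical value: t_{0.005,22} = ±2.819
p-value ≈ 0.0136
Decision: fail to reject H₀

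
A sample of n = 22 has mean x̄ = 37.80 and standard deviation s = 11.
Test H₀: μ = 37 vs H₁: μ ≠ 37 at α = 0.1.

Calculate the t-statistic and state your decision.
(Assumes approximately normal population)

Answer: t = 0.3411, fail to reject H₀

Derivation:
df = n - 1 = 21
SE = s/√n = 11/√22 = 2.3452
t = (x̄ - μ₀)/SE = (37.80 - 37)/2.3452 = 0.3411
Critical value: t_{0.05,21} = ±1.721
p-value ≈ 0.7364
Decision: fail to reject H₀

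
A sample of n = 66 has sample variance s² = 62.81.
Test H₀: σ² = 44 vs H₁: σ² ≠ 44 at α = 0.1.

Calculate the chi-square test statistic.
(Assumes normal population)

Answer: χ² = 92.7875, reject H₀

Derivation:
df = n - 1 = 65
χ² = (n-1)s²/σ₀² = 65×62.81/44 = 92.7875
Critical values: χ²_{0.95,65} = 47.450, χ²_{0.05,65} = 84.821
Rejection region: χ² < 47.450 or χ² > 84.821
Decision: reject H₀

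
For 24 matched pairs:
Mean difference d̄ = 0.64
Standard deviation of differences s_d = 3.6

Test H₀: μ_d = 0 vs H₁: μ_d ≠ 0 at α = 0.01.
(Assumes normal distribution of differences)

Answer: t = 0.8710, fail to reject H₀

Derivation:
df = n - 1 = 23
SE = s_d/√n = 3.6/√24 = 0.7348
t = d̄/SE = 0.64/0.7348 = 0.8710
Critical value: t_{0.005,23} = ±2.807
p-value ≈ 0.3928
Decision: fail to reject H₀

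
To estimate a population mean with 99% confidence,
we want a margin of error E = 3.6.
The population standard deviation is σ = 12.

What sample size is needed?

z_0.005 = 2.576
n = (z×σ/E)² = (2.576×12/3.6)²
n = 73.7308
Round up: n = 74

Answer: n = 74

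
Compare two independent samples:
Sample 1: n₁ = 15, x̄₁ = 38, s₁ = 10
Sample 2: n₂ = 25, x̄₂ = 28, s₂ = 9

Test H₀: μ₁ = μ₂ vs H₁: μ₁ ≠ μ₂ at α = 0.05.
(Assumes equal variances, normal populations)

Answer: t = 3.2639, reject H₀

Derivation:
Pooled variance: s²_p = [14×10² + 24×9²]/(38) = 88.0000
s_p = 9.3808
SE = s_p×√(1/n₁ + 1/n₂) = 9.3808×√(1/15 + 1/25) = 3.0638
t = (x̄₁ - x̄₂)/SE = (38 - 28)/3.0638 = 3.2639
df = 38, t-critical = ±2.024
Decision: reject H₀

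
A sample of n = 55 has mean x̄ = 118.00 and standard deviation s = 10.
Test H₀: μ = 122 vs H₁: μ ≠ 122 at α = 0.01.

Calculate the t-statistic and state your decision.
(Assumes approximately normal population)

df = n - 1 = 54
SE = s/√n = 10/√55 = 1.3484
t = (x̄ - μ₀)/SE = (118.00 - 122)/1.3484 = -2.9665
Critical value: t_{0.005,54} = ±2.670
p-value ≈ 0.0045
Decision: reject H₀

Answer: t = -2.9665, reject H₀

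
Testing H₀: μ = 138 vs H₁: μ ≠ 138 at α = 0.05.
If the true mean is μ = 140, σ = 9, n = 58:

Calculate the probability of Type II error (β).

Answer: β ≈ 0.6054

Derivation:
SE = σ/√n = 9/√58 = 1.1818
Critical values: μ₀ ± z_0.025×SE = 138 ± 1.960×1.1818
Acceptance region: (135.6837, 140.3163)
Under H₁ (μ = 140): z_high = (140.3163 - 140)/1.1818 = 0.2676, z_low = (135.6837 - 140)/1.1818 = -3.6523
β = P(not reject | H₁) = Φ(0.2676) - Φ(-3.6523) ≈ 0.6054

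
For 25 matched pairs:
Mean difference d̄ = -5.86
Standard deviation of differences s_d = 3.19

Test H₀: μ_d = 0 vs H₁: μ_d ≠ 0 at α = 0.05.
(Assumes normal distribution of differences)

Answer: t = -9.1850, reject H₀

Derivation:
df = n - 1 = 24
SE = s_d/√n = 3.19/√25 = 0.6380
t = d̄/SE = -5.86/0.6380 = -9.1850
Critical value: t_{0.025,24} = ±2.064
p-value < 0.0001
Decision: reject H₀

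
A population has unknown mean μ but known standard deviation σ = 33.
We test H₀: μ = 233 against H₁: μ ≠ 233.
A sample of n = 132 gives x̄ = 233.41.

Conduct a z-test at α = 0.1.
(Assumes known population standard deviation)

Answer: z = 0.1427, fail to reject H₀

Derivation:
Standard error: SE = σ/√n = 33/√132 = 2.8723
z-statistic: z = (x̄ - μ₀)/SE = (233.41 - 233)/2.8723 = 0.1427
Critical value: ±1.645
p-value = 0.8865
Decision: fail to reject H₀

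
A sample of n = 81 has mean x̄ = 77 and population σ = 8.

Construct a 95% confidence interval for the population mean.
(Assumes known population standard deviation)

Confidence level: 95%, α = 0.05
z_0.025 = 1.960
SE = σ/√n = 8/√81 = 0.8889
Margin of error = 1.960 × 0.8889 = 1.7422
CI: x̄ ± margin = 77 ± 1.7422
CI: (75.2578, 78.7422)

Answer: (75.2578, 78.7422)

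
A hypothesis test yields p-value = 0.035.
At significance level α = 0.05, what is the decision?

Compare p-value to α:
0.035 < 0.05
Decision: reject H₀

Answer: reject H₀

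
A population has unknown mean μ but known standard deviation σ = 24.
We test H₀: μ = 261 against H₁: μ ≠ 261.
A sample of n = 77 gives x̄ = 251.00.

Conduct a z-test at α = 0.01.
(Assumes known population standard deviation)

Standard error: SE = σ/√n = 24/√77 = 2.7351
z-statistic: z = (x̄ - μ₀)/SE = (251.00 - 261)/2.7351 = -3.6562
Critical value: ±2.576
p-value = 0.0003
Decision: reject H₀

Answer: z = -3.6562, reject H₀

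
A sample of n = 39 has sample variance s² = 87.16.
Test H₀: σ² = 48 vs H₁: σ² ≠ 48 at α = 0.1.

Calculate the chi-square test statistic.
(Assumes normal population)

df = n - 1 = 38
χ² = (n-1)s²/σ₀² = 38×87.16/48 = 69.0017
Critical values: χ²_{0.95,38} = 24.884, χ²_{0.05,38} = 53.384
Rejection region: χ² < 24.884 or χ² > 53.384
Decision: reject H₀

Answer: χ² = 69.0017, reject H₀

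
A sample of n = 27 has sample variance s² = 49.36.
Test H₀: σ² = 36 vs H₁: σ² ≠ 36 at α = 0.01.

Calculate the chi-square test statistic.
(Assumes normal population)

Answer: χ² = 35.6489, fail to reject H₀

Derivation:
df = n - 1 = 26
χ² = (n-1)s²/σ₀² = 26×49.36/36 = 35.6489
Critical values: χ²_{0.995,26} = 11.160, χ²_{0.005,26} = 48.290
Rejection region: χ² < 11.160 or χ² > 48.290
Decision: fail to reject H₀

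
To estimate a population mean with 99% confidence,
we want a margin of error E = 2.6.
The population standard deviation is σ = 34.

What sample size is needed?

Answer: n = 1135

Derivation:
z_0.005 = 2.576
n = (z×σ/E)² = (2.576×34/2.6)²
n = 1134.7570
Round up: n = 1135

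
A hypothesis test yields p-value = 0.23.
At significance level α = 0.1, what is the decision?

Answer: fail to reject H₀

Derivation:
Compare p-value to α:
0.23 ≥ 0.1
Decision: fail to reject H₀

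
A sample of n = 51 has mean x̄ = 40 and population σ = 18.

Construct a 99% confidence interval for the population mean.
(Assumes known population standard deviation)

Confidence level: 99%, α = 0.01
z_0.005 = 2.576
SE = σ/√n = 18/√51 = 2.5205
Margin of error = 2.576 × 2.5205 = 6.4928
CI: x̄ ± margin = 40 ± 6.4928
CI: (33.5072, 46.4928)

Answer: (33.5072, 46.4928)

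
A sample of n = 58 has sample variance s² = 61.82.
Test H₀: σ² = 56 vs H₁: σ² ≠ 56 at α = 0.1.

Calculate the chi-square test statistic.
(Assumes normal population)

Answer: χ² = 62.9239, fail to reject H₀

Derivation:
df = n - 1 = 57
χ² = (n-1)s²/σ₀² = 57×61.82/56 = 62.9239
Critical values: χ²_{0.95,57} = 40.646, χ²_{0.05,57} = 75.624
Rejection region: χ² < 40.646 or χ² > 75.624
Decision: fail to reject H₀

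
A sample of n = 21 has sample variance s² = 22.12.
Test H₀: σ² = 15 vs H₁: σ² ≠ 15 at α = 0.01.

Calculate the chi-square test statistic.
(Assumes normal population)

df = n - 1 = 20
χ² = (n-1)s²/σ₀² = 20×22.12/15 = 29.4933
Critical values: χ²_{0.995,20} = 7.434, χ²_{0.005,20} = 39.997
Rejection region: χ² < 7.434 or χ² > 39.997
Decision: fail to reject H₀

Answer: χ² = 29.4933, fail to reject H₀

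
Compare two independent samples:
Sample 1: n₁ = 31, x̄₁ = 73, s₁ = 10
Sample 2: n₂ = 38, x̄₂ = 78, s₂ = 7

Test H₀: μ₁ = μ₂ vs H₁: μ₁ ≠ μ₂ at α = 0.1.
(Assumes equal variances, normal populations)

Answer: t = -2.4375, reject H₀

Derivation:
Pooled variance: s²_p = [30×10² + 37×7²]/(67) = 71.8358
s_p = 8.4756
SE = s_p×√(1/n₁ + 1/n₂) = 8.4756×√(1/31 + 1/38) = 2.0513
t = (x̄₁ - x̄₂)/SE = (73 - 78)/2.0513 = -2.4375
df = 67, t-critical = ±1.668
Decision: reject H₀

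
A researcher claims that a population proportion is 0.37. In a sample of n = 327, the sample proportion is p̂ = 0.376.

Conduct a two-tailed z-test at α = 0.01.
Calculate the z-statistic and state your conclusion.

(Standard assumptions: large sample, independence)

H₀: p = 0.37, H₁: p ≠ 0.37
Standard error: SE = √(p₀(1-p₀)/n) = √(0.37×0.63/327) = 0.026699
z-statistic: z = (p̂ - p₀)/SE = (0.376 - 0.37)/0.026699 = 0.2247
Critical value: z_0.005 = ±2.576
p-value = 0.8222
Decision: fail to reject H₀ at α = 0.01

Answer: z = 0.2247, fail to reject H₀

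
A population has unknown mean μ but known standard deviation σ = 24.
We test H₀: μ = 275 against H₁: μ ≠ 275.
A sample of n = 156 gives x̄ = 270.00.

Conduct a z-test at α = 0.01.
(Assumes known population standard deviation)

Standard error: SE = σ/√n = 24/√156 = 1.9215
z-statistic: z = (x̄ - μ₀)/SE = (270.00 - 275)/1.9215 = -2.6021
Critical value: ±2.576
p-value = 0.0093
Decision: reject H₀

Answer: z = -2.6021, reject H₀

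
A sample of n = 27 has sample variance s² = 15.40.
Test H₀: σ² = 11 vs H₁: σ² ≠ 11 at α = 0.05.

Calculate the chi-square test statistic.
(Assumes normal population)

Answer: χ² = 36.4000, fail to reject H₀

Derivation:
df = n - 1 = 26
χ² = (n-1)s²/σ₀² = 26×15.40/11 = 36.4000
Critical values: χ²_{0.975,26} = 13.844, χ²_{0.025,26} = 41.923
Rejection region: χ² < 13.844 or χ² > 41.923
Decision: fail to reject H₀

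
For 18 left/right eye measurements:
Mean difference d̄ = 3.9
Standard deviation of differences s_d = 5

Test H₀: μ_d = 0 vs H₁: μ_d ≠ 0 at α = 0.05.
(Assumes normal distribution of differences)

df = n - 1 = 17
SE = s_d/√n = 5/√18 = 1.1785
t = d̄/SE = 3.9/1.1785 = 3.3093
Critical value: t_{0.025,17} = ±2.110
p-value ≈ 0.0041
Decision: reject H₀

Answer: t = 3.3093, reject H₀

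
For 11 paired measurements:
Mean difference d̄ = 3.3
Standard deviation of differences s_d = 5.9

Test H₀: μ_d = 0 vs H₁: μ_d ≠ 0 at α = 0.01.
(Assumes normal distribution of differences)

Answer: t = 1.8551, fail to reject H₀

Derivation:
df = n - 1 = 10
SE = s_d/√n = 5.9/√11 = 1.7789
t = d̄/SE = 3.3/1.7789 = 1.8551
Critical value: t_{0.005,10} = ±3.169
p-value ≈ 0.0933
Decision: fail to reject H₀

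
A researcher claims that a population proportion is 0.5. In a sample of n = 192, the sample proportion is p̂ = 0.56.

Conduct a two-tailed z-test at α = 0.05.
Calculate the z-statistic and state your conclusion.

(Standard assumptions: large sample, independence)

H₀: p = 0.5, H₁: p ≠ 0.5
Standard error: SE = √(p₀(1-p₀)/n) = √(0.5×0.5/192) = 0.036084
z-statistic: z = (p̂ - p₀)/SE = (0.56 - 0.5)/0.036084 = 1.6628
Critical value: z_0.025 = ±1.960
p-value = 0.0964
Decision: fail to reject H₀ at α = 0.05

Answer: z = 1.6628, fail to reject H₀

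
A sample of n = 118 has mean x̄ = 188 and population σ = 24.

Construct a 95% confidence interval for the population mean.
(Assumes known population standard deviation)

Answer: (183.6696, 192.3304)

Derivation:
Confidence level: 95%, α = 0.05
z_0.025 = 1.960
SE = σ/√n = 24/√118 = 2.2094
Margin of error = 1.960 × 2.2094 = 4.3304
CI: x̄ ± margin = 188 ± 4.3304
CI: (183.6696, 192.3304)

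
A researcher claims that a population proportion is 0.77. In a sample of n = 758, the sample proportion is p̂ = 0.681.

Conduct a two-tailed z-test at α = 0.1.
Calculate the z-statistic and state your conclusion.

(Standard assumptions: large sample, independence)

Answer: z = -5.8227, reject H₀

Derivation:
H₀: p = 0.77, H₁: p ≠ 0.77
Standard error: SE = √(p₀(1-p₀)/n) = √(0.77×0.23/758) = 0.015285
z-statistic: z = (p̂ - p₀)/SE = (0.681 - 0.77)/0.015285 = -5.8227
Critical value: z_0.05 = ±1.645
p-value < 0.0001
Decision: reject H₀ at α = 0.1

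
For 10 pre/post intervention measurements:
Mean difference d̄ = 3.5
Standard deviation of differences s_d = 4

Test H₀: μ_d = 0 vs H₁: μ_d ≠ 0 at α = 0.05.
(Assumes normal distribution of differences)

Answer: t = 2.7670, reject H₀

Derivation:
df = n - 1 = 9
SE = s_d/√n = 4/√10 = 1.2649
t = d̄/SE = 3.5/1.2649 = 2.7670
Critical value: t_{0.025,9} = ±2.262
p-value ≈ 0.0219
Decision: reject H₀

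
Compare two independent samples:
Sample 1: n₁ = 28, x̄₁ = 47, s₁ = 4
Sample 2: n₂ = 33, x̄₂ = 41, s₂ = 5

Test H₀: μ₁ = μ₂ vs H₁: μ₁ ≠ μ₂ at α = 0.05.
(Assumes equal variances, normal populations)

Pooled variance: s²_p = [27×4² + 32×5²]/(59) = 20.8814
s_p = 4.5696
SE = s_p×√(1/n₁ + 1/n₂) = 4.5696×√(1/28 + 1/33) = 1.1741
t = (x̄₁ - x̄₂)/SE = (47 - 41)/1.1741 = 5.1103
df = 59, t-critical = ±2.001
Decision: reject H₀

Answer: t = 5.1103, reject H₀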